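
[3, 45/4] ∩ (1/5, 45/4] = [3, 45/4]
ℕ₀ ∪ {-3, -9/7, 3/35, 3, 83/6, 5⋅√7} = {-3, -9/7, 3/35, 83/6, 5⋅√7} ∪ ℕ₀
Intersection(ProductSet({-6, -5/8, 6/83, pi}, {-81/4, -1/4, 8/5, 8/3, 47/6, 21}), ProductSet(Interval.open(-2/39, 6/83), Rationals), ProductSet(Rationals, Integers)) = EmptySet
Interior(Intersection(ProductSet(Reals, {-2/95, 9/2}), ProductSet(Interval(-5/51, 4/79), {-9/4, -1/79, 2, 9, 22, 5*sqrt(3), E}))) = EmptySet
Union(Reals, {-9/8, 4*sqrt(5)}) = Reals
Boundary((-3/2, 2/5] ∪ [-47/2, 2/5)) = {-47/2, 2/5}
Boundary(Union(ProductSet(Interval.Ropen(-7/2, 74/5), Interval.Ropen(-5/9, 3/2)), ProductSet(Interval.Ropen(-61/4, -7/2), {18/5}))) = Union(ProductSet({-7/2, 74/5}, Interval(-5/9, 3/2)), ProductSet(Interval(-61/4, -7/2), {18/5}), ProductSet(Interval(-7/2, 74/5), {-5/9, 3/2}))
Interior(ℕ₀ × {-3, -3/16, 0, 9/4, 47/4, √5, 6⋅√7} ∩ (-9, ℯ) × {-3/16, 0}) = ∅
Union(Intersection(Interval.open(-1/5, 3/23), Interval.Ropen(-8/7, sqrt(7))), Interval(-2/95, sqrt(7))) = Interval.Lopen(-1/5, sqrt(7))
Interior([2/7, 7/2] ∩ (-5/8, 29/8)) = (2/7, 7/2)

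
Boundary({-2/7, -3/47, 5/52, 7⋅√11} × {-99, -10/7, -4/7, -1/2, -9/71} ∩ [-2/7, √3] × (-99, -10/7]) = {-2/7, -3/47, 5/52} × {-10/7}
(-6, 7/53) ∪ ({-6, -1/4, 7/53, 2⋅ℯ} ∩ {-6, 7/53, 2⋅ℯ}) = [-6, 7/53] ∪ {2⋅ℯ}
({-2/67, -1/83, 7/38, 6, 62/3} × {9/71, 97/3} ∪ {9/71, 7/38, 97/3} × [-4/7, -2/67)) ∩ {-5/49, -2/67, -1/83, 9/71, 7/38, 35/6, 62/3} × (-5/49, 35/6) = ({-2/67, -1/83, 7/38, 62/3} × {9/71}) ∪ ({9/71, 7/38} × (-5/49, -2/67))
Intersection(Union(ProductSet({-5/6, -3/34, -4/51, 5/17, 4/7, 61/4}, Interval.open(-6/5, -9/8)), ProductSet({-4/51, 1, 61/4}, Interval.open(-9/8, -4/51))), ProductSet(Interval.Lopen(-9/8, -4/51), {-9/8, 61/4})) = EmptySet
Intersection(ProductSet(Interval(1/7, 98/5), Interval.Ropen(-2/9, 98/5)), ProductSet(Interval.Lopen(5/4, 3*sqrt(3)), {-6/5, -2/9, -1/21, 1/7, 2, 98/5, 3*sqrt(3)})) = ProductSet(Interval.Lopen(5/4, 3*sqrt(3)), {-2/9, -1/21, 1/7, 2, 3*sqrt(3)})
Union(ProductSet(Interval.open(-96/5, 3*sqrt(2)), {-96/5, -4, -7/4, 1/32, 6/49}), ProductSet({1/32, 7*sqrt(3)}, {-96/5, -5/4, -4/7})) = Union(ProductSet({1/32, 7*sqrt(3)}, {-96/5, -5/4, -4/7}), ProductSet(Interval.open(-96/5, 3*sqrt(2)), {-96/5, -4, -7/4, 1/32, 6/49}))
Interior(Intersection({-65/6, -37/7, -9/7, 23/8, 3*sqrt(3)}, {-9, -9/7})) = EmptySet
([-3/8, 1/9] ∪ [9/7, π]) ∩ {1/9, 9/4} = {1/9, 9/4}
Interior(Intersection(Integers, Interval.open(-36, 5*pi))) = EmptySet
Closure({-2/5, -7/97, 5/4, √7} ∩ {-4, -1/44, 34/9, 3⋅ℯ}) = ∅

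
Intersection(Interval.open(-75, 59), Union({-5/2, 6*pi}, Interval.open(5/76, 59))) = Union({-5/2}, Interval.open(5/76, 59))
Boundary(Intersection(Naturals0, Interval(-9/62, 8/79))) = Range(0, 1, 1)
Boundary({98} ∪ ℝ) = ∅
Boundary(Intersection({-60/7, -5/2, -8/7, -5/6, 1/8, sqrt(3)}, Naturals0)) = EmptySet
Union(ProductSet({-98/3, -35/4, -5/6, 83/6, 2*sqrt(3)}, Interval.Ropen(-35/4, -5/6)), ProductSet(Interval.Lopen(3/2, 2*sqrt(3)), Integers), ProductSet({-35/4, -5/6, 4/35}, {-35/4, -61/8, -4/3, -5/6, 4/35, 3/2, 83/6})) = Union(ProductSet({-35/4, -5/6, 4/35}, {-35/4, -61/8, -4/3, -5/6, 4/35, 3/2, 83/6}), ProductSet({-98/3, -35/4, -5/6, 83/6, 2*sqrt(3)}, Interval.Ropen(-35/4, -5/6)), ProductSet(Interval.Lopen(3/2, 2*sqrt(3)), Integers))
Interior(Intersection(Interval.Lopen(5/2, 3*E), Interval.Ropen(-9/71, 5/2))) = EmptySet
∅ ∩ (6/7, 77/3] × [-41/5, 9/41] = ∅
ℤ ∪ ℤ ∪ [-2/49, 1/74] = ℤ ∪ [-2/49, 1/74]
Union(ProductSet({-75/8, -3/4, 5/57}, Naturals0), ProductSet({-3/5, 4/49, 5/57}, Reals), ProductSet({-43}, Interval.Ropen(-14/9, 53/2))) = Union(ProductSet({-43}, Interval.Ropen(-14/9, 53/2)), ProductSet({-75/8, -3/4, 5/57}, Naturals0), ProductSet({-3/5, 4/49, 5/57}, Reals))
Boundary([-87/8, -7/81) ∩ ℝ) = {-87/8, -7/81}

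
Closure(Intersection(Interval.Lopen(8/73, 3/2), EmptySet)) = EmptySet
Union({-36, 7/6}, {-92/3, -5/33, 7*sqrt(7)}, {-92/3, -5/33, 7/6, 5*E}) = {-36, -92/3, -5/33, 7/6, 7*sqrt(7), 5*E}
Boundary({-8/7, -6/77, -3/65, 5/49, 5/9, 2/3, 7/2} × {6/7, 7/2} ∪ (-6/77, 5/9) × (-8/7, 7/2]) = ({-6/77, 5/9} × [-8/7, 7/2]) ∪ ([-6/77, 5/9] × {-8/7, 7/2}) ∪ ({-8/7, -6/77, 5/9, 2/3, 7/2} × {6/7, 7/2}) ∪ ({-8/7, -6/77, -3/65, 5/49, 5/9, 2/3, 7/2} × {7/2})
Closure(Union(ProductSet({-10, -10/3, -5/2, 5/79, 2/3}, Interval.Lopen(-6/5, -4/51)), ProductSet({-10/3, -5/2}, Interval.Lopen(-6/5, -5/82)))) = Union(ProductSet({-10/3, -5/2}, Interval(-6/5, -5/82)), ProductSet({-10, -10/3, -5/2, 5/79, 2/3}, Interval(-6/5, -4/51)))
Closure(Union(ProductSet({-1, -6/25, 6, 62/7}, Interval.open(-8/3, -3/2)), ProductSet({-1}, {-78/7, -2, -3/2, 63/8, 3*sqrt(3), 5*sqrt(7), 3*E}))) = Union(ProductSet({-1}, {-78/7, -2, -3/2, 63/8, 3*sqrt(3), 5*sqrt(7), 3*E}), ProductSet({-1, -6/25, 6, 62/7}, Interval(-8/3, -3/2)))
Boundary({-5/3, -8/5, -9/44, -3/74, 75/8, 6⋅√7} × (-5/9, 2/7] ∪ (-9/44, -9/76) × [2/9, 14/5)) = ({-9/44, -9/76} × [2/9, 14/5]) ∪ ([-9/44, -9/76] × {2/9, 14/5}) ∪ ({-5/3, -8/5, -9/44, -3/74, 75/8, 6⋅√7} × [-5/9, 2/7])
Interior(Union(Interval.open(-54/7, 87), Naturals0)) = Union(Complement(Interval.Lopen(-54/7, 87), Complement(Naturals0, Interval.open(-54/7, 87))), Complement(Naturals0, Union(Complement(Naturals0, Interval.open(-54/7, 87)), {-54/7})), Complement(Range(0, 88, 1), Complement(Naturals0, Interval.open(-54/7, 87))), Complement(Range(0, 88, 1), Union(Complement(Naturals0, Interval.open(-54/7, 87)), {-54/7})))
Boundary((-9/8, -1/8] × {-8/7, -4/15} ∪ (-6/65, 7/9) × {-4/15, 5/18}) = ([-9/8, -1/8] × {-8/7, -4/15}) ∪ ([-6/65, 7/9] × {-4/15, 5/18})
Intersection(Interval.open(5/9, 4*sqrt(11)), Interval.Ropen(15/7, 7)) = Interval.Ropen(15/7, 7)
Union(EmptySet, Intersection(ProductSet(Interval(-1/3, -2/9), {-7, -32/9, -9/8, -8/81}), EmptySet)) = EmptySet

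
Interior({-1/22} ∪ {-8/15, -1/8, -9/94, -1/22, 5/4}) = ∅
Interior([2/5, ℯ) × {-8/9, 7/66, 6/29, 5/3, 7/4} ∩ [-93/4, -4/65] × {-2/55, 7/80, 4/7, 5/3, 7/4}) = ∅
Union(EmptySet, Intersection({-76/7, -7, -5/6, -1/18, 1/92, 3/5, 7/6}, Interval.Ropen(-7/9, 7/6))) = {-1/18, 1/92, 3/5}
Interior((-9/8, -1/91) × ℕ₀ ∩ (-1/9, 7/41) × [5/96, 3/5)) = ∅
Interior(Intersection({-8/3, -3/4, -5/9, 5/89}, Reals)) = EmptySet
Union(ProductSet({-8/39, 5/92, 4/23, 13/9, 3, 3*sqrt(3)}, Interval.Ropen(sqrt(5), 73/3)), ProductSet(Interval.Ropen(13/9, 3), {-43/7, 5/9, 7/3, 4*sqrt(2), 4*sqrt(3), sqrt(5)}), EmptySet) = Union(ProductSet({-8/39, 5/92, 4/23, 13/9, 3, 3*sqrt(3)}, Interval.Ropen(sqrt(5), 73/3)), ProductSet(Interval.Ropen(13/9, 3), {-43/7, 5/9, 7/3, 4*sqrt(2), 4*sqrt(3), sqrt(5)}))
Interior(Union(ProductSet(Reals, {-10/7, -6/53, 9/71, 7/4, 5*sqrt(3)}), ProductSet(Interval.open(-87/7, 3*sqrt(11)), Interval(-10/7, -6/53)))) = ProductSet(Interval.open(-87/7, 3*sqrt(11)), Interval.open(-10/7, -6/53))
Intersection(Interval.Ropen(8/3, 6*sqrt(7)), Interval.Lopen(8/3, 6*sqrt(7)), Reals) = Interval.open(8/3, 6*sqrt(7))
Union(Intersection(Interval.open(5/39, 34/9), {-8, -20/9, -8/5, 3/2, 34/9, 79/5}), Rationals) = Rationals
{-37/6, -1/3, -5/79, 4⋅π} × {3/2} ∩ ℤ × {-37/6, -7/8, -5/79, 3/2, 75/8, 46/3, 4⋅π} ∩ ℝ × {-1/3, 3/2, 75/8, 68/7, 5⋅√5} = ∅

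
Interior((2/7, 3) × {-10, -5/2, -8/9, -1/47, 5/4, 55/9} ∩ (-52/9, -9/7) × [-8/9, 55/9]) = ∅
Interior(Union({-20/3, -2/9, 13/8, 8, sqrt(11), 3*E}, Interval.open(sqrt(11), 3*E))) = Interval.open(sqrt(11), 3*E)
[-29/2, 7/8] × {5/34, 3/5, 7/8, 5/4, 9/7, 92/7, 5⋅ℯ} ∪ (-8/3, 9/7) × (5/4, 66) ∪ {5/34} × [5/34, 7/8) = ({5/34} × [5/34, 7/8)) ∪ ((-8/3, 9/7) × (5/4, 66)) ∪ ([-29/2, 7/8] × {5/34, 3/5, 7/8, 5/4, 9/7, 92/7, 5⋅ℯ})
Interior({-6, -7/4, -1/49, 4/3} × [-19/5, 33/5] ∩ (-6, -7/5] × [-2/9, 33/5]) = ∅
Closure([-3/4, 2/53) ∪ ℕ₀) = [-3/4, 2/53] ∪ ℕ₀ ∪ (ℕ₀ \ (-3/4, 2/53))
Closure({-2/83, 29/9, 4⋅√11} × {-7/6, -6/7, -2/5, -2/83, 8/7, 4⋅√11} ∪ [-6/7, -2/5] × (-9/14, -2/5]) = ([-6/7, -2/5] × [-9/14, -2/5]) ∪ ({-2/83, 29/9, 4⋅√11} × {-7/6, -6/7, -2/5, -2/83, 8/7, 4⋅√11})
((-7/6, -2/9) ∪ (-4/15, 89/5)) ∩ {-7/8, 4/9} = {-7/8, 4/9}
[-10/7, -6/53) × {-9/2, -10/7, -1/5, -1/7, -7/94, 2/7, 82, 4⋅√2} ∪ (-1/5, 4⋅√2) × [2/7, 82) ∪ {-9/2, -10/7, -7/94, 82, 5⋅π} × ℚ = ({-9/2, -10/7, -7/94, 82, 5⋅π} × ℚ) ∪ ((-1/5, 4⋅√2) × [2/7, 82)) ∪ ([-10/7, -6/53) × {-9/2, -10/7, -1/5, -1/7, -7/94, 2/7, 82, 4⋅√2})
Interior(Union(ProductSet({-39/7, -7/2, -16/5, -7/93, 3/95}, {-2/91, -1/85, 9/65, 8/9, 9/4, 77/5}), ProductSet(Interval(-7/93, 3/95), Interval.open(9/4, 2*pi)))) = ProductSet(Interval.open(-7/93, 3/95), Interval.open(9/4, 2*pi))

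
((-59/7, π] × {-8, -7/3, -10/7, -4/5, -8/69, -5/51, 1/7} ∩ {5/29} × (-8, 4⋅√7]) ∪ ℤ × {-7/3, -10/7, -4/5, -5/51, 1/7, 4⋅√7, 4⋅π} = ({5/29} × {-7/3, -10/7, -4/5, -8/69, -5/51, 1/7}) ∪ (ℤ × {-7/3, -10/7, -4/5, -5/51, 1/7, 4⋅√7, 4⋅π})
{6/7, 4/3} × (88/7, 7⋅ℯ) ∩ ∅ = ∅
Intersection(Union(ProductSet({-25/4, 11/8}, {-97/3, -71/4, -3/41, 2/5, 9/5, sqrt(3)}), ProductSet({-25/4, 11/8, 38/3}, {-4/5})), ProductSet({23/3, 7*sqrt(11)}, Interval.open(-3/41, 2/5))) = EmptySet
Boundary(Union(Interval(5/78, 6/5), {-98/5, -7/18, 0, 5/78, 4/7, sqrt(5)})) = {-98/5, -7/18, 0, 5/78, 6/5, sqrt(5)}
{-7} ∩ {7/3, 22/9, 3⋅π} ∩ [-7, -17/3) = ∅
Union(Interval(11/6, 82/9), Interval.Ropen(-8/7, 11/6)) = Interval(-8/7, 82/9)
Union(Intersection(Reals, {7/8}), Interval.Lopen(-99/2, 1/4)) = Union({7/8}, Interval.Lopen(-99/2, 1/4))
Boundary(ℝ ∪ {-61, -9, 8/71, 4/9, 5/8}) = ∅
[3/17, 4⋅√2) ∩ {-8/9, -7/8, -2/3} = ∅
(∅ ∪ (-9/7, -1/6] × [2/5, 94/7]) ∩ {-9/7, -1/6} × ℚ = {-1/6} × (ℚ ∩ [2/5, 94/7])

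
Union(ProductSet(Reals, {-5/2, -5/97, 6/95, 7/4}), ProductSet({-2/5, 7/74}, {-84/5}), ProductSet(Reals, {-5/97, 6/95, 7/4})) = Union(ProductSet({-2/5, 7/74}, {-84/5}), ProductSet(Reals, {-5/2, -5/97, 6/95, 7/4}))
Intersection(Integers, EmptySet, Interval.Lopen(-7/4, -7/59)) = EmptySet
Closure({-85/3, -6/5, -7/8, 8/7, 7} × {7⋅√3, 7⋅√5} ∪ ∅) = {-85/3, -6/5, -7/8, 8/7, 7} × {7⋅√3, 7⋅√5}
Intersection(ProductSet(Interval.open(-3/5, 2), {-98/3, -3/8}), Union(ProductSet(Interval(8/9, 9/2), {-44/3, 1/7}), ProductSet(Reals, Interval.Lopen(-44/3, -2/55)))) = ProductSet(Interval.open(-3/5, 2), {-3/8})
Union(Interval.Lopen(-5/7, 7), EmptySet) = Interval.Lopen(-5/7, 7)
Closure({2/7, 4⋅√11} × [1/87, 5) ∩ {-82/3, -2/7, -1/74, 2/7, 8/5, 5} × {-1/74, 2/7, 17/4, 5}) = {2/7} × {2/7, 17/4}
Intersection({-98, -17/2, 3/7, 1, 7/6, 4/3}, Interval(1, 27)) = {1, 7/6, 4/3}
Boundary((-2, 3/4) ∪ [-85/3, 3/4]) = {-85/3, 3/4}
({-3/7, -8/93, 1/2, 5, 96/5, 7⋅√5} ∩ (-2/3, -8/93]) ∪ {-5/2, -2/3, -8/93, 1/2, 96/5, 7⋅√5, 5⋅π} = {-5/2, -2/3, -3/7, -8/93, 1/2, 96/5, 7⋅√5, 5⋅π}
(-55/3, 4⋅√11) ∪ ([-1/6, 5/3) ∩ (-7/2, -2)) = (-55/3, 4⋅√11)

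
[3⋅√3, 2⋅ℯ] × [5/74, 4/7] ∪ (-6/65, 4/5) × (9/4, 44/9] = ((-6/65, 4/5) × (9/4, 44/9]) ∪ ([3⋅√3, 2⋅ℯ] × [5/74, 4/7])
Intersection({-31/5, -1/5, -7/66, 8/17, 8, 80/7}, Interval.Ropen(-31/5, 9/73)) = {-31/5, -1/5, -7/66}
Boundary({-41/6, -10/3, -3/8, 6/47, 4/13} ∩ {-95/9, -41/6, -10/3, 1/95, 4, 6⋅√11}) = {-41/6, -10/3}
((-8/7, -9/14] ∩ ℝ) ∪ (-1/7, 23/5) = (-8/7, -9/14] ∪ (-1/7, 23/5)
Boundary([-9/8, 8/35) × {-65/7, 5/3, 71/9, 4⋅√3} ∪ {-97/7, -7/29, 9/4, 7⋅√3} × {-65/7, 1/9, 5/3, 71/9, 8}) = ([-9/8, 8/35] × {-65/7, 5/3, 71/9, 4⋅√3}) ∪ ({-97/7, -7/29, 9/4, 7⋅√3} × {-65/7, 1/9, 5/3, 71/9, 8})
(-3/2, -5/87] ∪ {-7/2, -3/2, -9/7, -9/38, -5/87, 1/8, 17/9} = {-7/2, 1/8, 17/9} ∪ [-3/2, -5/87]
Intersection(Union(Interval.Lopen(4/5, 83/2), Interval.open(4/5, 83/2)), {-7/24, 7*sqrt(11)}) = {7*sqrt(11)}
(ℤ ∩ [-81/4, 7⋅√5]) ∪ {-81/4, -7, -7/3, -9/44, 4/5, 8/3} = {-81/4, -7/3, -9/44, 4/5, 8/3} ∪ {-20, -19, …, 15}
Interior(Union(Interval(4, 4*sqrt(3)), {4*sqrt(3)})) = Interval.open(4, 4*sqrt(3))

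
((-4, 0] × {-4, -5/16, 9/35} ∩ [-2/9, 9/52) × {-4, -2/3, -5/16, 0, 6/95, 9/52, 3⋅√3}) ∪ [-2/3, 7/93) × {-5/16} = ([-2/3, 7/93) × {-5/16}) ∪ ([-2/9, 0] × {-4, -5/16})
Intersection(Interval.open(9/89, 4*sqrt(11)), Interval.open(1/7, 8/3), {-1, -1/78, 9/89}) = EmptySet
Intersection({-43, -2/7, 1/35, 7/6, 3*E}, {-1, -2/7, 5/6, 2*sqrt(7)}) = {-2/7}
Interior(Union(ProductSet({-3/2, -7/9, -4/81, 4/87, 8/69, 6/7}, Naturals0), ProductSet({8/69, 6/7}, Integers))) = EmptySet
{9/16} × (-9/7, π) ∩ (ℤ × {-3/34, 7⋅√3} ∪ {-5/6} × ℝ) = ∅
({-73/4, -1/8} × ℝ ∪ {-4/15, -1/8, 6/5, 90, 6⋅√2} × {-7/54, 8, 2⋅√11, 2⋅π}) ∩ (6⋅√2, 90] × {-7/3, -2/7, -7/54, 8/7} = {90} × {-7/54}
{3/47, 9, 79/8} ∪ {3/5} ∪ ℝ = ℝ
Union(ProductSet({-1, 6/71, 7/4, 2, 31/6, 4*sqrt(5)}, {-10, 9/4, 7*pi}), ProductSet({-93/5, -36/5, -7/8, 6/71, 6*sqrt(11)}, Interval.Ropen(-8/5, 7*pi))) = Union(ProductSet({-93/5, -36/5, -7/8, 6/71, 6*sqrt(11)}, Interval.Ropen(-8/5, 7*pi)), ProductSet({-1, 6/71, 7/4, 2, 31/6, 4*sqrt(5)}, {-10, 9/4, 7*pi}))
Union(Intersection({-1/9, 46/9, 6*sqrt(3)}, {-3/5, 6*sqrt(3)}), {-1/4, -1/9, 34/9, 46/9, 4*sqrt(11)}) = {-1/4, -1/9, 34/9, 46/9, 4*sqrt(11), 6*sqrt(3)}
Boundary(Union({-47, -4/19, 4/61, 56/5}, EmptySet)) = {-47, -4/19, 4/61, 56/5}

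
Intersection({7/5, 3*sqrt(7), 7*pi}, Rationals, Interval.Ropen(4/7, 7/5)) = EmptySet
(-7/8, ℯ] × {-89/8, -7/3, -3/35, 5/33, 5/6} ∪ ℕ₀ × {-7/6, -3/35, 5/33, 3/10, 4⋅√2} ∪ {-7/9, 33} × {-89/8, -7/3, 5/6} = ({-7/9, 33} × {-89/8, -7/3, 5/6}) ∪ ((-7/8, ℯ] × {-89/8, -7/3, -3/35, 5/33, 5/6}) ∪ (ℕ₀ × {-7/6, -3/35, 5/33, 3/10, 4⋅√2})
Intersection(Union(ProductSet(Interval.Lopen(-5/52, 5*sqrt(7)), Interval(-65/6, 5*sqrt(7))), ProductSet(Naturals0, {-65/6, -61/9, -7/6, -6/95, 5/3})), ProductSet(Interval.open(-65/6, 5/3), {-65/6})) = ProductSet(Union(Interval.open(-5/52, 5/3), Range(0, 2, 1)), {-65/6})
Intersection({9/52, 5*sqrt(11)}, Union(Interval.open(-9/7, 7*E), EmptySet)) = {9/52, 5*sqrt(11)}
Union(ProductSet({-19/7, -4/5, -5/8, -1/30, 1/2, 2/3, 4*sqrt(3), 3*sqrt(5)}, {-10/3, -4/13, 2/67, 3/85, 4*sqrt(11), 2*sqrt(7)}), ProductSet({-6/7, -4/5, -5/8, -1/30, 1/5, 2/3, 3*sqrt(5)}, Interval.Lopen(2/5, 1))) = Union(ProductSet({-6/7, -4/5, -5/8, -1/30, 1/5, 2/3, 3*sqrt(5)}, Interval.Lopen(2/5, 1)), ProductSet({-19/7, -4/5, -5/8, -1/30, 1/2, 2/3, 4*sqrt(3), 3*sqrt(5)}, {-10/3, -4/13, 2/67, 3/85, 4*sqrt(11), 2*sqrt(7)}))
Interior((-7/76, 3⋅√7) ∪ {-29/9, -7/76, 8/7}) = (-7/76, 3⋅√7)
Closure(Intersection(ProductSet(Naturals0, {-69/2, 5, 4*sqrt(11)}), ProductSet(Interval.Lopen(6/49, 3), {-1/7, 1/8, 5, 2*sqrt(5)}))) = ProductSet(Range(1, 4, 1), {5})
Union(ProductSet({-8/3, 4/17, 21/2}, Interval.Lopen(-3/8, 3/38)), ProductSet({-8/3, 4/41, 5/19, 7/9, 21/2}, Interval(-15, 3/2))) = Union(ProductSet({-8/3, 4/17, 21/2}, Interval.Lopen(-3/8, 3/38)), ProductSet({-8/3, 4/41, 5/19, 7/9, 21/2}, Interval(-15, 3/2)))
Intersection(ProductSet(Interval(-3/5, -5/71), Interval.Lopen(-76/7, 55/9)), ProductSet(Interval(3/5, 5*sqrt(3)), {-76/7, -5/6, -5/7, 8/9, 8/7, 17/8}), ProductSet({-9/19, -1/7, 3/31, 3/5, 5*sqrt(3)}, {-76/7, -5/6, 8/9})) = EmptySet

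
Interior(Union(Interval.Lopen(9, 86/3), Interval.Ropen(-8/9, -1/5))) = Union(Interval.open(-8/9, -1/5), Interval.open(9, 86/3))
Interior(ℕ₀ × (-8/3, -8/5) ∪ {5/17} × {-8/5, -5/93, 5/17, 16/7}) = ∅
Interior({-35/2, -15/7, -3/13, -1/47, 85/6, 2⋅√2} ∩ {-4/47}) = ∅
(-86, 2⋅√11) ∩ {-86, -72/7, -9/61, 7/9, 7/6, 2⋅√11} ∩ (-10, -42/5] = ∅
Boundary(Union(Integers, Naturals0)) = Integers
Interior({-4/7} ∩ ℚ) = ∅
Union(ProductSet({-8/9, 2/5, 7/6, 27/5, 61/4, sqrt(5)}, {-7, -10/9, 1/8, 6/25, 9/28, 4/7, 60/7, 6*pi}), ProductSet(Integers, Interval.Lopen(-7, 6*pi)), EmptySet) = Union(ProductSet({-8/9, 2/5, 7/6, 27/5, 61/4, sqrt(5)}, {-7, -10/9, 1/8, 6/25, 9/28, 4/7, 60/7, 6*pi}), ProductSet(Integers, Interval.Lopen(-7, 6*pi)))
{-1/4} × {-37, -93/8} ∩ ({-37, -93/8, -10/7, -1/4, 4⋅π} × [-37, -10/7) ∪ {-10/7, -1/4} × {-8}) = {-1/4} × {-37, -93/8}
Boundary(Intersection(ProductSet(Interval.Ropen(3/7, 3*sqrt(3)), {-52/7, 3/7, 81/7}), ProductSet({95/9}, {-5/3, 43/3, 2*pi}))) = EmptySet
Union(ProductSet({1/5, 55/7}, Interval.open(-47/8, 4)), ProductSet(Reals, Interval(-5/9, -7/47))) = Union(ProductSet({1/5, 55/7}, Interval.open(-47/8, 4)), ProductSet(Reals, Interval(-5/9, -7/47)))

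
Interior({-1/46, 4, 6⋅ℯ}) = ∅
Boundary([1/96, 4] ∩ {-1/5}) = ∅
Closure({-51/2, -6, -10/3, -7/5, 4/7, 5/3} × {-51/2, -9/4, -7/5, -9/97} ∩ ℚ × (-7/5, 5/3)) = {-51/2, -6, -10/3, -7/5, 4/7, 5/3} × {-9/97}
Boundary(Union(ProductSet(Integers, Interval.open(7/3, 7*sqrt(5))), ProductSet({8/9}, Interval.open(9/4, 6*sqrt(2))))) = Union(ProductSet({8/9}, Interval(9/4, 6*sqrt(2))), ProductSet(Integers, Interval(7/3, 7*sqrt(5))))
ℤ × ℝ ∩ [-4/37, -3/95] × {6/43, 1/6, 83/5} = ∅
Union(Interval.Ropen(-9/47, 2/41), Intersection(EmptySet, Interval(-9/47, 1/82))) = Interval.Ropen(-9/47, 2/41)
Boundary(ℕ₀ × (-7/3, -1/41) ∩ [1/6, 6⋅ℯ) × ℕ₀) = ∅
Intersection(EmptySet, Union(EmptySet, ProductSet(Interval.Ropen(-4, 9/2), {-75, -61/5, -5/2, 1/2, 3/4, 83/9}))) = EmptySet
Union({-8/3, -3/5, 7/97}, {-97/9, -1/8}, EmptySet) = {-97/9, -8/3, -3/5, -1/8, 7/97}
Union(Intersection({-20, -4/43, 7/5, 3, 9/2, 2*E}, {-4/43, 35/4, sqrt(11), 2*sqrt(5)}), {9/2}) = {-4/43, 9/2}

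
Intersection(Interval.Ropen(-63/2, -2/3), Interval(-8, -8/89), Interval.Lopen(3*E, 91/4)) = EmptySet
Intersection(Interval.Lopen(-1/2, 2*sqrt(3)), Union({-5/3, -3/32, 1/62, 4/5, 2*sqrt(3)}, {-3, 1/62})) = {-3/32, 1/62, 4/5, 2*sqrt(3)}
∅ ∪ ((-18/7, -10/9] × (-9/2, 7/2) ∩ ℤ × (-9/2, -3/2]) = {-2} × (-9/2, -3/2]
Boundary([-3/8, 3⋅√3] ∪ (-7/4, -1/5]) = {-7/4, 3⋅√3}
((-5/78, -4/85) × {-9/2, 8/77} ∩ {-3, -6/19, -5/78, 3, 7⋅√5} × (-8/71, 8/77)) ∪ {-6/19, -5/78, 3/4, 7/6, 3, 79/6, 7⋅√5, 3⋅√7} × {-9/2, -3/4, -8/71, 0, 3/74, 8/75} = {-6/19, -5/78, 3/4, 7/6, 3, 79/6, 7⋅√5, 3⋅√7} × {-9/2, -3/4, -8/71, 0, 3/74, 8/75}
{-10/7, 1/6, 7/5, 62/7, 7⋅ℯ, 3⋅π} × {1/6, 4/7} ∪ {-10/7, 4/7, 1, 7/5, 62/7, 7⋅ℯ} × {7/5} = ({-10/7, 4/7, 1, 7/5, 62/7, 7⋅ℯ} × {7/5}) ∪ ({-10/7, 1/6, 7/5, 62/7, 7⋅ℯ, 3⋅π} × {1/6, 4/7})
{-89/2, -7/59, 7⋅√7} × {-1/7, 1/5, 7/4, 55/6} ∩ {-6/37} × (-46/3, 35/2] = ∅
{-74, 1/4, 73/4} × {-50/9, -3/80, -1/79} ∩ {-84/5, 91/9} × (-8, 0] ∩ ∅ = ∅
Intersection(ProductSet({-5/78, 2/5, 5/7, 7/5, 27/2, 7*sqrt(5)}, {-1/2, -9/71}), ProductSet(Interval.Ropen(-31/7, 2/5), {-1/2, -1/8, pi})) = ProductSet({-5/78}, {-1/2})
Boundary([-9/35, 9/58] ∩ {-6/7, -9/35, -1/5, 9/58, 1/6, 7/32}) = {-9/35, -1/5, 9/58}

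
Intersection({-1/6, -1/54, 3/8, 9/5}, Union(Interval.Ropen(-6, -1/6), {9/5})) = {9/5}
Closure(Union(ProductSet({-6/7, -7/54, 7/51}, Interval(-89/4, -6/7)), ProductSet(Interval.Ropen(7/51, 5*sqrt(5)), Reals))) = Union(ProductSet({-6/7, -7/54, 7/51}, Interval(-89/4, -6/7)), ProductSet(Interval(7/51, 5*sqrt(5)), Reals))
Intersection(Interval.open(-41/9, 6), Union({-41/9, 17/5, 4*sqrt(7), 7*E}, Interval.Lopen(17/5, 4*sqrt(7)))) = Interval.Ropen(17/5, 6)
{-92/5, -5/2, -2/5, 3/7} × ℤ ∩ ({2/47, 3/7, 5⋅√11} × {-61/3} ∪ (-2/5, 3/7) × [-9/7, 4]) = ∅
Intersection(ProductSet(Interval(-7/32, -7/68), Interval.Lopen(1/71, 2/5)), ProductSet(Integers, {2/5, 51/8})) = EmptySet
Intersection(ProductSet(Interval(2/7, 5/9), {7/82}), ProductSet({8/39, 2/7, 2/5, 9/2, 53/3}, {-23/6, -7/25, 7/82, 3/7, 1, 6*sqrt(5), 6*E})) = ProductSet({2/7, 2/5}, {7/82})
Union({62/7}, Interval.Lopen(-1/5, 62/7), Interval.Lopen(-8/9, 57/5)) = Interval.Lopen(-8/9, 57/5)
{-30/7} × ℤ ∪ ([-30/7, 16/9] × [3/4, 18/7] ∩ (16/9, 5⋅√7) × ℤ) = {-30/7} × ℤ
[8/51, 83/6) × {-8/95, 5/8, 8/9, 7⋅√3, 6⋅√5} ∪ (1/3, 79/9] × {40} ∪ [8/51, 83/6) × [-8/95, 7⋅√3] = ((1/3, 79/9] × {40}) ∪ ([8/51, 83/6) × ([-8/95, 7⋅√3] ∪ {6⋅√5}))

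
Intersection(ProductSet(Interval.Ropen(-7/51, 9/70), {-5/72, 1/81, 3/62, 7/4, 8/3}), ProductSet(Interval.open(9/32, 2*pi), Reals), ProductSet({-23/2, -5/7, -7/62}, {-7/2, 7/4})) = EmptySet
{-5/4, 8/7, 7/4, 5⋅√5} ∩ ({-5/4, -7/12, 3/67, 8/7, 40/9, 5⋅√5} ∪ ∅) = {-5/4, 8/7, 5⋅√5}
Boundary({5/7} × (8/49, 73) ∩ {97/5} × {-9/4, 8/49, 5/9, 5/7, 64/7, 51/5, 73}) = ∅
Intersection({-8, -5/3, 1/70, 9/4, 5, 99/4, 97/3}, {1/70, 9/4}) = {1/70, 9/4}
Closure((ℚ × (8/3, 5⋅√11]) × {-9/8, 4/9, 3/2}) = (ℝ × [8/3, 5⋅√11]) × {-9/8, 4/9, 3/2}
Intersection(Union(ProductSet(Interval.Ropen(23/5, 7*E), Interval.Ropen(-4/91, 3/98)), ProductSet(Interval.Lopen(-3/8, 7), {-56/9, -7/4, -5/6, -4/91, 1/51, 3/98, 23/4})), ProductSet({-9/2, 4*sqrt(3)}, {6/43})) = EmptySet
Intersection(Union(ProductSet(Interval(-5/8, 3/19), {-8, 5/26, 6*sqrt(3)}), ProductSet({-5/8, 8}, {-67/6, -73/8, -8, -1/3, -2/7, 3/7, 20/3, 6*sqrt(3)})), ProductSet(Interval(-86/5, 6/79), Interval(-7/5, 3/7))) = Union(ProductSet({-5/8}, {-1/3, -2/7, 3/7}), ProductSet(Interval(-5/8, 6/79), {5/26}))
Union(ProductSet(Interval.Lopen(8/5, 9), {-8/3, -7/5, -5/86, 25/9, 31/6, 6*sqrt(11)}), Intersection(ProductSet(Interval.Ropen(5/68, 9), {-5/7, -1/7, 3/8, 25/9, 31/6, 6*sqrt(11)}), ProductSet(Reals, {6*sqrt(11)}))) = Union(ProductSet(Interval.Ropen(5/68, 9), {6*sqrt(11)}), ProductSet(Interval.Lopen(8/5, 9), {-8/3, -7/5, -5/86, 25/9, 31/6, 6*sqrt(11)}))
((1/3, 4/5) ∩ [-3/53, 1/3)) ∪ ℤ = ℤ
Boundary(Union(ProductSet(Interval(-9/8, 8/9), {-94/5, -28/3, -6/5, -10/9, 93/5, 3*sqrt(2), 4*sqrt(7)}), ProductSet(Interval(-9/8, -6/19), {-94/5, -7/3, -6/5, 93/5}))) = Union(ProductSet(Interval(-9/8, -6/19), {-94/5, -7/3, -6/5, 93/5}), ProductSet(Interval(-9/8, 8/9), {-94/5, -28/3, -6/5, -10/9, 93/5, 3*sqrt(2), 4*sqrt(7)}))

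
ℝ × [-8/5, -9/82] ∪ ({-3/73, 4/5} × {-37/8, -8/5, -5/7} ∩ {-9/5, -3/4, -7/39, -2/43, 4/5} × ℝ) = ({4/5} × {-37/8, -8/5, -5/7}) ∪ (ℝ × [-8/5, -9/82])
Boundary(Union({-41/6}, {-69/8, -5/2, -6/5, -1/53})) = {-69/8, -41/6, -5/2, -6/5, -1/53}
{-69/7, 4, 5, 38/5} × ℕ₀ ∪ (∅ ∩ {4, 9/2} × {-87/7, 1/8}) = {-69/7, 4, 5, 38/5} × ℕ₀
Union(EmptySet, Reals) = Reals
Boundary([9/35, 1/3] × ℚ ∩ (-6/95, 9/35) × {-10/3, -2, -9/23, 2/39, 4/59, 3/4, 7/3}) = ∅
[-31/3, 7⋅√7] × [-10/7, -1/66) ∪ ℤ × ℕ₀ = (ℤ × ℕ₀) ∪ ([-31/3, 7⋅√7] × [-10/7, -1/66))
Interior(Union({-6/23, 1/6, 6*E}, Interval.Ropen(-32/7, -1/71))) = Interval.open(-32/7, -1/71)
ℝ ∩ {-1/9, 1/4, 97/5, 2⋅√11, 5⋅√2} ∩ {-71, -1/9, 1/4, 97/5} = {-1/9, 1/4, 97/5}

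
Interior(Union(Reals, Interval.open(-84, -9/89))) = Interval(-oo, oo)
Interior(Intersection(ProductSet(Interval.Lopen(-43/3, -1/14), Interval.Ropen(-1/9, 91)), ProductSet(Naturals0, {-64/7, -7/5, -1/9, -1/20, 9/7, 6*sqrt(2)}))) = EmptySet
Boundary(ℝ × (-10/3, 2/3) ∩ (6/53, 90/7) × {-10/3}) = ∅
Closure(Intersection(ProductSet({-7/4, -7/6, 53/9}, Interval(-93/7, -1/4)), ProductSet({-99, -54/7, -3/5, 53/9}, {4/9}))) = EmptySet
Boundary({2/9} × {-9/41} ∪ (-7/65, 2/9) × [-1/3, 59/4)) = ({-7/65, 2/9} × [-1/3, 59/4]) ∪ ([-7/65, 2/9] × {-1/3, 59/4})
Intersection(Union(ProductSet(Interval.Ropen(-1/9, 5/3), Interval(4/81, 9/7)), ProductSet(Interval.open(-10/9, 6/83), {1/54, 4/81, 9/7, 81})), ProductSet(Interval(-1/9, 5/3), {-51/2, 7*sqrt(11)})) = EmptySet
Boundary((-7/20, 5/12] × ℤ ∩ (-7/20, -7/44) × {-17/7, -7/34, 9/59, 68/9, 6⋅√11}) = ∅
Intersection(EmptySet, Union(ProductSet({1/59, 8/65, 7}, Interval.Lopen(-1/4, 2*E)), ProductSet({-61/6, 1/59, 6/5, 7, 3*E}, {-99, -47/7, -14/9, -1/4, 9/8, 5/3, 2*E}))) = EmptySet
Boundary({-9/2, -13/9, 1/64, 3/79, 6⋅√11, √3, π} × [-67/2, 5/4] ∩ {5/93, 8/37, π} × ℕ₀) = {π} × {0, 1}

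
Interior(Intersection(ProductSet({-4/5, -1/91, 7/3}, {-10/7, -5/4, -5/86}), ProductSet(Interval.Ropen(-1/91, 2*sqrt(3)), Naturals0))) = EmptySet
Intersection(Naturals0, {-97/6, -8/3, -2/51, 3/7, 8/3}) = EmptySet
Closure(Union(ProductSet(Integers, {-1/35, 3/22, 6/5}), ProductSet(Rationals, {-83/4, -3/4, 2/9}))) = Union(ProductSet(Integers, {-1/35, 3/22, 6/5}), ProductSet(Reals, {-83/4, -3/4, 2/9}))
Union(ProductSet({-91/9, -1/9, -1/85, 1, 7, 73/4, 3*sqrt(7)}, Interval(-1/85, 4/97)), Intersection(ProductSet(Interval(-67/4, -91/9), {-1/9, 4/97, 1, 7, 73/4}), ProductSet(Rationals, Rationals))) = Union(ProductSet({-91/9, -1/9, -1/85, 1, 7, 73/4, 3*sqrt(7)}, Interval(-1/85, 4/97)), ProductSet(Intersection(Interval(-67/4, -91/9), Rationals), {-1/9, 4/97, 1, 7, 73/4}))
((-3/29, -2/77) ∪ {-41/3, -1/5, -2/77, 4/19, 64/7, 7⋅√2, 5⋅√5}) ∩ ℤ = ∅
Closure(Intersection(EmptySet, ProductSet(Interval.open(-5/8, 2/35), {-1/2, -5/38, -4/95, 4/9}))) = EmptySet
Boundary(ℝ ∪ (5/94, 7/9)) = ∅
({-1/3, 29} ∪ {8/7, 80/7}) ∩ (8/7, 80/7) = ∅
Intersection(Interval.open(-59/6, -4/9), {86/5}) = EmptySet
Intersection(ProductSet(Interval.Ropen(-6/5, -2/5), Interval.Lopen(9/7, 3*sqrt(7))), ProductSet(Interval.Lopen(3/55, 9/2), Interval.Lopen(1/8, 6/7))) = EmptySet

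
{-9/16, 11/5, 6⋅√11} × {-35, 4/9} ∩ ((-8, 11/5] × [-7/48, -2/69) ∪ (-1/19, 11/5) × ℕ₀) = ∅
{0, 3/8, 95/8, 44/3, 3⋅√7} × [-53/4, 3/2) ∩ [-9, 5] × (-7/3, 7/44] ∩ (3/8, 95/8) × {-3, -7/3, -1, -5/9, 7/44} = ∅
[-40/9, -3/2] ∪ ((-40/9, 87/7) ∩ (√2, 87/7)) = [-40/9, -3/2] ∪ (√2, 87/7)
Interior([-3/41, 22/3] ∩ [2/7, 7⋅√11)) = (2/7, 22/3)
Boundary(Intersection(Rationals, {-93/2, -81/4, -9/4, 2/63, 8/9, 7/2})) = {-93/2, -81/4, -9/4, 2/63, 8/9, 7/2}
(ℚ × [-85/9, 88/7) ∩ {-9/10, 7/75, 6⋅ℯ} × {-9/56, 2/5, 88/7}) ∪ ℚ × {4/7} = (ℚ × {4/7}) ∪ ({-9/10, 7/75} × {-9/56, 2/5})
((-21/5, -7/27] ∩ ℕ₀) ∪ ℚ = ℚ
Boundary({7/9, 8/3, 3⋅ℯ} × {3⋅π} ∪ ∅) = {7/9, 8/3, 3⋅ℯ} × {3⋅π}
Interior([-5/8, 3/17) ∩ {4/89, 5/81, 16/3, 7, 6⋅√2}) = ∅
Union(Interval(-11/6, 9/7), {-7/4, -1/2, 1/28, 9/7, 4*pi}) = Union({4*pi}, Interval(-11/6, 9/7))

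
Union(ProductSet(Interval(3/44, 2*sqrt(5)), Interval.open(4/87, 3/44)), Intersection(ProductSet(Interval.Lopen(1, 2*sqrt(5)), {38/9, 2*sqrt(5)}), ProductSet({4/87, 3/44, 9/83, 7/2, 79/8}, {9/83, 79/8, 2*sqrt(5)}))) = Union(ProductSet({7/2}, {2*sqrt(5)}), ProductSet(Interval(3/44, 2*sqrt(5)), Interval.open(4/87, 3/44)))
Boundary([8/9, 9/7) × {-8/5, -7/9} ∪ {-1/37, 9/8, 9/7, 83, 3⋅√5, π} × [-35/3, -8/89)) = ([8/9, 9/7] × {-8/5, -7/9}) ∪ ({-1/37, 9/8, 9/7, 83, 3⋅√5, π} × [-35/3, -8/89])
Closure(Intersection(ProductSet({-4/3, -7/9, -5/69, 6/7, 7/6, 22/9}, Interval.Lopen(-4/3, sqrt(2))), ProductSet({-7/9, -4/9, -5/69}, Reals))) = ProductSet({-7/9, -5/69}, Interval(-4/3, sqrt(2)))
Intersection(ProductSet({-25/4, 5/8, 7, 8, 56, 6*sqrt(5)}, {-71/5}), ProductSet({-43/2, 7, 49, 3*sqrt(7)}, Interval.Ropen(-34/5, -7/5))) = EmptySet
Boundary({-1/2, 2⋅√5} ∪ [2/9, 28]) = {-1/2, 2/9, 28}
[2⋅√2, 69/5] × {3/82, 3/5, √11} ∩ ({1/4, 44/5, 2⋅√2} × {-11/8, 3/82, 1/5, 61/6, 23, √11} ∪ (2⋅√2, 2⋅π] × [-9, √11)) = ({44/5, 2⋅√2} × {3/82, √11}) ∪ ((2⋅√2, 2⋅π] × {3/82, 3/5})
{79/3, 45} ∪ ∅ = {79/3, 45}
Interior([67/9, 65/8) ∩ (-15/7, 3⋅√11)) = (67/9, 65/8)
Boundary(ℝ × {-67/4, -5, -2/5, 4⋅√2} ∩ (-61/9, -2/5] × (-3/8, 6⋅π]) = [-61/9, -2/5] × {4⋅√2}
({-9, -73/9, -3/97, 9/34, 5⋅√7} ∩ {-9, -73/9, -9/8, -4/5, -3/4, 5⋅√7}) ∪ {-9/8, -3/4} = {-9, -73/9, -9/8, -3/4, 5⋅√7}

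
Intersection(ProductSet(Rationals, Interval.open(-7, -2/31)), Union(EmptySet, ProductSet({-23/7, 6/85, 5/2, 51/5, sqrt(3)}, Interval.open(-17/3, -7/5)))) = ProductSet({-23/7, 6/85, 5/2, 51/5}, Interval.open(-17/3, -7/5))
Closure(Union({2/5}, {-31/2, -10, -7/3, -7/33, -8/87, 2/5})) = {-31/2, -10, -7/3, -7/33, -8/87, 2/5}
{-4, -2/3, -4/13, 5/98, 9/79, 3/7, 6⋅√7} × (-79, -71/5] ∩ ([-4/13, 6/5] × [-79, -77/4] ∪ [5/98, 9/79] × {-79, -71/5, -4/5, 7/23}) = ({5/98, 9/79} × {-71/5}) ∪ ({-4/13, 5/98, 9/79, 3/7} × (-79, -77/4])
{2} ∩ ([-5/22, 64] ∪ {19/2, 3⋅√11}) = {2}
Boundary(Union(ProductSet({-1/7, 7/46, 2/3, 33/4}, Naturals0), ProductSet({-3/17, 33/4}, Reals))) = Union(ProductSet({-3/17, 33/4}, Reals), ProductSet({-1/7, 7/46, 2/3, 33/4}, Naturals0))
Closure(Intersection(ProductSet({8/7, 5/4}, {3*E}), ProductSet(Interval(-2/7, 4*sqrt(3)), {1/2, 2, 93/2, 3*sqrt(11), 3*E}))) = ProductSet({8/7, 5/4}, {3*E})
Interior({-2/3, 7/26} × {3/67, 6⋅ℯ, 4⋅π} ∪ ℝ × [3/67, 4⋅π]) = ℝ × (3/67, 4⋅π)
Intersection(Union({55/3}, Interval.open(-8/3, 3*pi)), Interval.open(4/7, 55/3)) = Interval.open(4/7, 3*pi)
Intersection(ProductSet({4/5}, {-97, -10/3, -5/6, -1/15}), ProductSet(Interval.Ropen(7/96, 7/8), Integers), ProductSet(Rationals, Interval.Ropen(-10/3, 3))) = EmptySet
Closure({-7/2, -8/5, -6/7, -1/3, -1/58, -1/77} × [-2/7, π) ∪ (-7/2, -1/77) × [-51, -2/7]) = ([-7/2, -1/77] × [-51, -2/7]) ∪ ({-7/2, -8/5, -6/7, -1/3, -1/58, -1/77} × [-2/7, π])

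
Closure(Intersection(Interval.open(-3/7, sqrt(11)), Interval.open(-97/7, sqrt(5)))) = Interval(-3/7, sqrt(5))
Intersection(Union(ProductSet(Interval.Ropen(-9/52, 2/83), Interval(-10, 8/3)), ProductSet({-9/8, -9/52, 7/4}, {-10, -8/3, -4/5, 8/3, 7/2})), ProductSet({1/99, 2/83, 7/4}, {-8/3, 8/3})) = ProductSet({1/99, 7/4}, {-8/3, 8/3})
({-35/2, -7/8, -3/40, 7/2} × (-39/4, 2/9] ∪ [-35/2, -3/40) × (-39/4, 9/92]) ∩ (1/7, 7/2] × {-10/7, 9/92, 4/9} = {7/2} × {-10/7, 9/92}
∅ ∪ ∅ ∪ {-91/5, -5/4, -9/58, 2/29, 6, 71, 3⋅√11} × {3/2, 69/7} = {-91/5, -5/4, -9/58, 2/29, 6, 71, 3⋅√11} × {3/2, 69/7}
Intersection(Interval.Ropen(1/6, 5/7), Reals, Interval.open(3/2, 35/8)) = EmptySet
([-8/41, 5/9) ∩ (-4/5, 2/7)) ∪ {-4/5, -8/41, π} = {-4/5, π} ∪ [-8/41, 2/7)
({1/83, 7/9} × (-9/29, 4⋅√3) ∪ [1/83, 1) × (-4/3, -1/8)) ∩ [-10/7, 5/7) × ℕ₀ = {1/83} × {0, 1, …, 6}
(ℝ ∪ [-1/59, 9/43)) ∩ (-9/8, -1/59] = (-9/8, -1/59]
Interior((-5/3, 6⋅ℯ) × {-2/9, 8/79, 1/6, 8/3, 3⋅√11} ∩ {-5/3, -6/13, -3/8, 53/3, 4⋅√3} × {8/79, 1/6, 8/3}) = ∅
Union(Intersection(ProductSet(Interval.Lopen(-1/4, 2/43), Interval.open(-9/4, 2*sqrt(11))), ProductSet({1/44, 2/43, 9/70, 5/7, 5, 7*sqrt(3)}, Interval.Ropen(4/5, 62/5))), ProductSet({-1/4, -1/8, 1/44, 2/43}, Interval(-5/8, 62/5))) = ProductSet({-1/4, -1/8, 1/44, 2/43}, Interval(-5/8, 62/5))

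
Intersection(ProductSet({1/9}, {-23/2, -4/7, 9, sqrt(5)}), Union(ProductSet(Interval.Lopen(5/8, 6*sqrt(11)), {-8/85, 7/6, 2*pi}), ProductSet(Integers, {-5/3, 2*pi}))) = EmptySet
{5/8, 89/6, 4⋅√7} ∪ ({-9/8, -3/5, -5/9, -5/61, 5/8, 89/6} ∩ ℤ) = {5/8, 89/6, 4⋅√7}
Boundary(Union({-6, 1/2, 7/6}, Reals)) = EmptySet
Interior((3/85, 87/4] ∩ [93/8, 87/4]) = (93/8, 87/4)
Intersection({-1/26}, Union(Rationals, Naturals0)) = {-1/26}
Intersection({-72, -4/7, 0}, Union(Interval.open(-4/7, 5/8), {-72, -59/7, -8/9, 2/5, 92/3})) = {-72, 0}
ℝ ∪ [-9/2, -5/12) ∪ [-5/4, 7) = (-∞, ∞)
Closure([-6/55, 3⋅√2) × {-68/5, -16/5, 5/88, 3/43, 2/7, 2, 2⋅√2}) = [-6/55, 3⋅√2] × {-68/5, -16/5, 5/88, 3/43, 2/7, 2, 2⋅√2}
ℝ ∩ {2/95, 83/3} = {2/95, 83/3}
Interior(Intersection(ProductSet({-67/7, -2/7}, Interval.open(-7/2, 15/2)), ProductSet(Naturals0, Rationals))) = EmptySet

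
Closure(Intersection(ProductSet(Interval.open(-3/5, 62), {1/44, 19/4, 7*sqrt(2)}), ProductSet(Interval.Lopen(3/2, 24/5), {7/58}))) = EmptySet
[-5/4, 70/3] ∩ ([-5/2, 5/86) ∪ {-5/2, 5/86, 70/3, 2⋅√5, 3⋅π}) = [-5/4, 5/86] ∪ {70/3, 2⋅√5, 3⋅π}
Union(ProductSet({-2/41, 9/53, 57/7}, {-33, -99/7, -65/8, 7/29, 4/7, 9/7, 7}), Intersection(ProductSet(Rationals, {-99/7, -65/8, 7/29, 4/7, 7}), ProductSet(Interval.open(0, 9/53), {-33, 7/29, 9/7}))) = Union(ProductSet({-2/41, 9/53, 57/7}, {-33, -99/7, -65/8, 7/29, 4/7, 9/7, 7}), ProductSet(Intersection(Interval.open(0, 9/53), Rationals), {7/29}))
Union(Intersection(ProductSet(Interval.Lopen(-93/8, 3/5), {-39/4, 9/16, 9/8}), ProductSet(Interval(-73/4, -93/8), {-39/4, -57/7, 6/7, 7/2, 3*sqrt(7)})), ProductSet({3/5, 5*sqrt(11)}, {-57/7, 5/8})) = ProductSet({3/5, 5*sqrt(11)}, {-57/7, 5/8})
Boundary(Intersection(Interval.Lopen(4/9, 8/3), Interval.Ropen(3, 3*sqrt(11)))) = EmptySet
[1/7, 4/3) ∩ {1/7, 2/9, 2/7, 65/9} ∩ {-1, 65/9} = ∅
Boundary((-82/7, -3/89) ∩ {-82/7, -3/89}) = ∅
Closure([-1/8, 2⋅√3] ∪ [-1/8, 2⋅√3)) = [-1/8, 2⋅√3]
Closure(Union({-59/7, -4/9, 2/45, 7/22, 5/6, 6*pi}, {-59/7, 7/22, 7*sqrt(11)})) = {-59/7, -4/9, 2/45, 7/22, 5/6, 7*sqrt(11), 6*pi}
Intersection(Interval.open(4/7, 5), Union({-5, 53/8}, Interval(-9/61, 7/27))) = EmptySet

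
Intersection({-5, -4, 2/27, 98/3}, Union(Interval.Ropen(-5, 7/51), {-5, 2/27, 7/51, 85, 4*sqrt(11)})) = {-5, -4, 2/27}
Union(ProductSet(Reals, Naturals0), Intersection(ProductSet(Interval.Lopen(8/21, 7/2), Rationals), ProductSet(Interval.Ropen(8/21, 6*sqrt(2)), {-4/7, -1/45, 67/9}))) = Union(ProductSet(Interval.Lopen(8/21, 7/2), {-4/7, -1/45, 67/9}), ProductSet(Reals, Naturals0))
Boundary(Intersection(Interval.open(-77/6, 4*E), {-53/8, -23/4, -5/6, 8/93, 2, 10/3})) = {-53/8, -23/4, -5/6, 8/93, 2, 10/3}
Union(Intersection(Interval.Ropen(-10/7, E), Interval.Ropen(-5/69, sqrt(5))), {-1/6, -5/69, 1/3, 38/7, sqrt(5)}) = Union({-1/6, 38/7}, Interval(-5/69, sqrt(5)))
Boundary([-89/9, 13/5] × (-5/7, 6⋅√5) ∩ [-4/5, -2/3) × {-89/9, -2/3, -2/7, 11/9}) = [-4/5, -2/3] × {-2/3, -2/7, 11/9}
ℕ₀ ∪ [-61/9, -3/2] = [-61/9, -3/2] ∪ ℕ₀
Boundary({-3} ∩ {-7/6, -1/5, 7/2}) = ∅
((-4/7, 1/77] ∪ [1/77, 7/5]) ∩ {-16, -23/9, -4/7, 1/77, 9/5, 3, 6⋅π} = {1/77}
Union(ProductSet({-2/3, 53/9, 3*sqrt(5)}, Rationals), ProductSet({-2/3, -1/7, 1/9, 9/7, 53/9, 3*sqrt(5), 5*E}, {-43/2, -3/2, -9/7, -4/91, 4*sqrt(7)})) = Union(ProductSet({-2/3, 53/9, 3*sqrt(5)}, Rationals), ProductSet({-2/3, -1/7, 1/9, 9/7, 53/9, 3*sqrt(5), 5*E}, {-43/2, -3/2, -9/7, -4/91, 4*sqrt(7)}))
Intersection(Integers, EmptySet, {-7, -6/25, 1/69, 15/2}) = EmptySet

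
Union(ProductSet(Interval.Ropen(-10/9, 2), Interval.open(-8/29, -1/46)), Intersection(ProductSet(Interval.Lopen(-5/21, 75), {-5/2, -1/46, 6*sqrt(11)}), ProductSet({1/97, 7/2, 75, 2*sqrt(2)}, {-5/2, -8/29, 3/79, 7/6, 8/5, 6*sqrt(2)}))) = Union(ProductSet({1/97, 7/2, 75, 2*sqrt(2)}, {-5/2}), ProductSet(Interval.Ropen(-10/9, 2), Interval.open(-8/29, -1/46)))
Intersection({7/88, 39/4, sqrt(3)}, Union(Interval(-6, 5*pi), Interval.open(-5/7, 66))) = {7/88, 39/4, sqrt(3)}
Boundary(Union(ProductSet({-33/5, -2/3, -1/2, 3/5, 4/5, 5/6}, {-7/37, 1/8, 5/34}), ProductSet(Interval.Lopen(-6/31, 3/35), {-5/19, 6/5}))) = Union(ProductSet({-33/5, -2/3, -1/2, 3/5, 4/5, 5/6}, {-7/37, 1/8, 5/34}), ProductSet(Interval(-6/31, 3/35), {-5/19, 6/5}))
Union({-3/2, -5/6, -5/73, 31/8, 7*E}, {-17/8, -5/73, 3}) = {-17/8, -3/2, -5/6, -5/73, 3, 31/8, 7*E}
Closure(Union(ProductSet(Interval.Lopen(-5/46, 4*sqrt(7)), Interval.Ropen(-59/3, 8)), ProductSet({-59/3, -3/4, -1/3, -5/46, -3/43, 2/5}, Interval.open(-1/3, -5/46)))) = Union(ProductSet({-5/46, 4*sqrt(7)}, Interval(-59/3, 8)), ProductSet({-59/3, -3/4, -1/3, -5/46}, Interval(-1/3, -5/46)), ProductSet({-59/3, -3/4, -1/3, -5/46, -3/43, 2/5}, Interval.open(-1/3, -5/46)), ProductSet(Interval(-5/46, 4*sqrt(7)), {-59/3, 8}), ProductSet(Interval.Lopen(-5/46, 4*sqrt(7)), Interval.Ropen(-59/3, 8)))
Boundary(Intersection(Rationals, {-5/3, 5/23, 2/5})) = {-5/3, 5/23, 2/5}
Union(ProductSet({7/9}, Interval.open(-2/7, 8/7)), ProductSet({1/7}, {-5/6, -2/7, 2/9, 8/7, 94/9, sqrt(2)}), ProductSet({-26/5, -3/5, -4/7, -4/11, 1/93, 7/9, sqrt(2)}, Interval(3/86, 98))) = Union(ProductSet({1/7}, {-5/6, -2/7, 2/9, 8/7, 94/9, sqrt(2)}), ProductSet({7/9}, Interval.open(-2/7, 8/7)), ProductSet({-26/5, -3/5, -4/7, -4/11, 1/93, 7/9, sqrt(2)}, Interval(3/86, 98)))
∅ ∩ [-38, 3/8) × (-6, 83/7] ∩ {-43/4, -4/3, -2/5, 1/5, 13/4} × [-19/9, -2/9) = ∅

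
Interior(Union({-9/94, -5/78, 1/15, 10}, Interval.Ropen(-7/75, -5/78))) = Interval.open(-7/75, -5/78)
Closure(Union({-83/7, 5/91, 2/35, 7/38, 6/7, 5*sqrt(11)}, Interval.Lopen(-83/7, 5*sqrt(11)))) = Interval(-83/7, 5*sqrt(11))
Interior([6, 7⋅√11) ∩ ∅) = ∅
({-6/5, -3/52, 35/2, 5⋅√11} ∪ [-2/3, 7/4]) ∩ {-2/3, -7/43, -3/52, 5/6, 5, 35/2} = {-2/3, -7/43, -3/52, 5/6, 35/2}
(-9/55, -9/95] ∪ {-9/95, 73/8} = (-9/55, -9/95] ∪ {73/8}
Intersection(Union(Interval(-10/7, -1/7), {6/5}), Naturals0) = EmptySet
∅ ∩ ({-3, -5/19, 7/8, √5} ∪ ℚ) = ∅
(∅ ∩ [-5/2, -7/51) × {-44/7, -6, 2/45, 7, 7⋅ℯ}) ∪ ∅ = ∅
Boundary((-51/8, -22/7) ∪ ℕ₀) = {-51/8, -22/7} ∪ (ℕ₀ \ (-51/8, -22/7))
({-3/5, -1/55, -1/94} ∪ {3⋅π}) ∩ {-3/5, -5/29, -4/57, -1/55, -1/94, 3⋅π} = {-3/5, -1/55, -1/94, 3⋅π}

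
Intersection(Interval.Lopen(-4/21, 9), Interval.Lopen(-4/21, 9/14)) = Interval.Lopen(-4/21, 9/14)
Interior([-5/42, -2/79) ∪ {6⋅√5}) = (-5/42, -2/79)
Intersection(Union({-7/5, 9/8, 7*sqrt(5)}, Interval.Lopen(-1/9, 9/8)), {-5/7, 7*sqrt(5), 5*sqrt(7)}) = {7*sqrt(5)}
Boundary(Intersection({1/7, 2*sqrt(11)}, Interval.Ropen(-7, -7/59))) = EmptySet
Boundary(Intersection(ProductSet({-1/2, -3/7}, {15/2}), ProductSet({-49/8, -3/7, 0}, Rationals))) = ProductSet({-3/7}, {15/2})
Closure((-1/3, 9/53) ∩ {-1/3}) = ∅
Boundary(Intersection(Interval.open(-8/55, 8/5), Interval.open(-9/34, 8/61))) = {-8/55, 8/61}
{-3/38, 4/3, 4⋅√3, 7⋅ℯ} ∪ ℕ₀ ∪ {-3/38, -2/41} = {-3/38, -2/41, 4/3, 4⋅√3, 7⋅ℯ} ∪ ℕ₀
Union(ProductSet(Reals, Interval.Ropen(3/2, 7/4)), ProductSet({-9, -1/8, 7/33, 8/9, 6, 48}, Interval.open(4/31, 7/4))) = Union(ProductSet({-9, -1/8, 7/33, 8/9, 6, 48}, Interval.open(4/31, 7/4)), ProductSet(Reals, Interval.Ropen(3/2, 7/4)))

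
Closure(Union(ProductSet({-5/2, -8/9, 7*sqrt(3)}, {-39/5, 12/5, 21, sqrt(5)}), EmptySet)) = ProductSet({-5/2, -8/9, 7*sqrt(3)}, {-39/5, 12/5, 21, sqrt(5)})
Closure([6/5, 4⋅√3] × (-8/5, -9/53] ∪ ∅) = [6/5, 4⋅√3] × [-8/5, -9/53]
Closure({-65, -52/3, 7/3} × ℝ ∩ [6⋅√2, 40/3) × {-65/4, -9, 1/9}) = ∅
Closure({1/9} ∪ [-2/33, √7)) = [-2/33, √7]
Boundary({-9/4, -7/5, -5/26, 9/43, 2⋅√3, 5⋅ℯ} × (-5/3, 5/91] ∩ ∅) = ∅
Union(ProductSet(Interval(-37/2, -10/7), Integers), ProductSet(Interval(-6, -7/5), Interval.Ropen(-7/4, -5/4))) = Union(ProductSet(Interval(-37/2, -10/7), Integers), ProductSet(Interval(-6, -7/5), Interval.Ropen(-7/4, -5/4)))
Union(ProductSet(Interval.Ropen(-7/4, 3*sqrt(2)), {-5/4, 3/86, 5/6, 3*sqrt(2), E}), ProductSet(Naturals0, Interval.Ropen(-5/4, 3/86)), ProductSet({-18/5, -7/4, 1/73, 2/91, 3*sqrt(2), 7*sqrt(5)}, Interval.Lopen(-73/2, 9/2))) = Union(ProductSet({-18/5, -7/4, 1/73, 2/91, 3*sqrt(2), 7*sqrt(5)}, Interval.Lopen(-73/2, 9/2)), ProductSet(Interval.Ropen(-7/4, 3*sqrt(2)), {-5/4, 3/86, 5/6, 3*sqrt(2), E}), ProductSet(Naturals0, Interval.Ropen(-5/4, 3/86)))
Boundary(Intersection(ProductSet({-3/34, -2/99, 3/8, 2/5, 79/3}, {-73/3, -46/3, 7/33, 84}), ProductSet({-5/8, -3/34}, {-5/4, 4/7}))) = EmptySet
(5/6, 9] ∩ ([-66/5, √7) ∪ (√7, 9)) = (5/6, √7) ∪ (√7, 9)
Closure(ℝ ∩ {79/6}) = {79/6}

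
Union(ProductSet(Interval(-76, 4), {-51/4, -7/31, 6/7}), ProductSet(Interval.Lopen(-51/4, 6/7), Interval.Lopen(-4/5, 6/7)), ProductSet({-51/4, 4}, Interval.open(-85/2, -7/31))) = Union(ProductSet({-51/4, 4}, Interval.open(-85/2, -7/31)), ProductSet(Interval(-76, 4), {-51/4, -7/31, 6/7}), ProductSet(Interval.Lopen(-51/4, 6/7), Interval.Lopen(-4/5, 6/7)))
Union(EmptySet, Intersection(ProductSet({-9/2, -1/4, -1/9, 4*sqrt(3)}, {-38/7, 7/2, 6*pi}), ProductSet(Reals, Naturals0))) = EmptySet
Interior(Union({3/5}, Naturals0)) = EmptySet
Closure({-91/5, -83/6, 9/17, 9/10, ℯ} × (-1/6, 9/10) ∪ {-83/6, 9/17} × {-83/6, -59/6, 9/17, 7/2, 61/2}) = ({-83/6, 9/17} × {-83/6, -59/6, 9/17, 7/2, 61/2}) ∪ ({-91/5, -83/6, 9/17, 9/10, ℯ} × [-1/6, 9/10])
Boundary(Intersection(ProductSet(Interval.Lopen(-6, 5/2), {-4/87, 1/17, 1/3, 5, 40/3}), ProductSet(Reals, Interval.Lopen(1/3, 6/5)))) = EmptySet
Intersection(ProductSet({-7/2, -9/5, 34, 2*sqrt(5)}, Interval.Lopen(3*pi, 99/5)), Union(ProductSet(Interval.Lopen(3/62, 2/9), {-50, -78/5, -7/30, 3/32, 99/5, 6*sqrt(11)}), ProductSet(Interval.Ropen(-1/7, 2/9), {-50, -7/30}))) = EmptySet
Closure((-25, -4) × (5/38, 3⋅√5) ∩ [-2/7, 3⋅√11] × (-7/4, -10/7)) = ∅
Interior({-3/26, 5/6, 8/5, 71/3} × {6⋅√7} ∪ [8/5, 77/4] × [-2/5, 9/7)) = (8/5, 77/4) × (-2/5, 9/7)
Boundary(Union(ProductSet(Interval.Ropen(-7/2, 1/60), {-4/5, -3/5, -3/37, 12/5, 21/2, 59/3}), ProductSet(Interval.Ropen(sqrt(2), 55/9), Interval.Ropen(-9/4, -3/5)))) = Union(ProductSet({55/9, sqrt(2)}, Interval(-9/4, -3/5)), ProductSet(Interval(-7/2, 1/60), {-4/5, -3/5, -3/37, 12/5, 21/2, 59/3}), ProductSet(Interval(sqrt(2), 55/9), {-9/4, -3/5}))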